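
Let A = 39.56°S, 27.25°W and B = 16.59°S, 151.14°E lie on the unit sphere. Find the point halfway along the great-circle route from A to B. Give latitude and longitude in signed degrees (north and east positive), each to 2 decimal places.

-78.42°, 144.56°

Central angle δ = 2.1612 rad. Interpolating on the sphere with fraction f = 0.5:
P = [sin((1−f)δ)·A + sin(fδ)·B] / sin δ = 1.0621·A + 1.0621·B in Cartesian coordinates,
giving P = (-0.1635, 0.1164, -0.9797), i.e. latitude -78.42°, longitude 144.56°.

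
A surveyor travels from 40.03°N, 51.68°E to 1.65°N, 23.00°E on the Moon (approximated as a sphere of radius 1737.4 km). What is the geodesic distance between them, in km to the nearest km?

Let φ₁ = 0.6987 rad, φ₂ = 0.0288 rad, and Δλ = -0.5006 rad.
cos c = sin φ₁ sin φ₂ + cos φ₁ cos φ₂ cos Δλ = (0.6432)(0.0288) + (0.7657)(0.9996)(0.8773) = 0.69001,
so c = arccos(0.69001) = 0.80930 rad.
Distance = R·c = 1737.4 × 0.8093 ≈ 1406 km.

1406 km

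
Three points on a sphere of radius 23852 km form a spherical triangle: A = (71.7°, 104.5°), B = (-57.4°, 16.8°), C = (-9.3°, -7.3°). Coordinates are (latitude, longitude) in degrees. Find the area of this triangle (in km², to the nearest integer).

733812240 km²

Side lengths (central angles): a = 0.9002, b = 1.8426, c = 2.4866 rad; semiperimeter s = 2.6147.
By l'Huilier's theorem, tan(E/4) = √[tan(s/2) tan((s−a)/2) tan((s−b)/2) tan((s−c)/2)], giving spherical excess E = 1.2898 rad.
Area = E·R² = 1.2898 × (23852)² ≈ 733812240 km².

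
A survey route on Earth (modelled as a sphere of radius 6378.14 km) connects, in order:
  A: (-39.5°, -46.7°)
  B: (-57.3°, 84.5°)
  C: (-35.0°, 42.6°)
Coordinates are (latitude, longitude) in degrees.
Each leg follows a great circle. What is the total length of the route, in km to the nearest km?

Leg A→B: central angle 1.3071 rad, distance 8336.7 km.
Leg B→C: central angle 0.6231 rad, distance 3974.4 km.
Total: 8336.7 + 3974.4 ≈ 12311 km.

12311 km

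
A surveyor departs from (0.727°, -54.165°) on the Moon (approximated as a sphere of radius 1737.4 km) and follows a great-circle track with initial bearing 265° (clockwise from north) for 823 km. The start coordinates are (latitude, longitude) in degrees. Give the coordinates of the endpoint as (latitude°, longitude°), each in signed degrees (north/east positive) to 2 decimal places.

-1.63°, -81.21°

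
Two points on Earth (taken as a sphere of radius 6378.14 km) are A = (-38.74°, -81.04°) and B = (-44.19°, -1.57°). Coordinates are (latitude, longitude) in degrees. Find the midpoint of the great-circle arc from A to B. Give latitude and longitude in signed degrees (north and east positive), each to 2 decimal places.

-48.95°, -43.31°

The central angle between A and B is δ = 1.0023 rad.
With f = 0.5, the slerp weights are sin((1−f)δ)/sin δ = 0.5701 and sin(fδ)/sin δ = 0.5701.
Weighted sum of the unit vectors: (0.5701)·(0.1215,-0.7705,-0.6258) + (0.5701)·(0.7168,-0.0196,-0.6970) = (0.4779, -0.4504, -0.7541).
Converting back: φ = atan2(z, √(x²+y²)) = -48.95°, λ = atan2(y, x) = -43.31°.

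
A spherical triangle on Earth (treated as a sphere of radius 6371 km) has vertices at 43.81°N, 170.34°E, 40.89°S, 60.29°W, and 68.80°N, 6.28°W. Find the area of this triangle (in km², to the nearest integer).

Side lengths (central angles): a = 2.0372, b = 1.1757, c = 2.4968 rad; semiperimeter s = 2.8548.
By l'Huilier's theorem, tan(E/4) = √[tan(s/2) tan((s−a)/2) tan((s−b)/2) tan((s−c)/2)], giving spherical excess E = 2.6447 rad.
Area = E·R² = 2.6447 × (6371)² ≈ 107347658 km².

107347658 km²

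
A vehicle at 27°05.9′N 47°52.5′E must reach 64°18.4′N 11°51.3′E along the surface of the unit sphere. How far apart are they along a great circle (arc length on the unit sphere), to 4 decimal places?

0.7632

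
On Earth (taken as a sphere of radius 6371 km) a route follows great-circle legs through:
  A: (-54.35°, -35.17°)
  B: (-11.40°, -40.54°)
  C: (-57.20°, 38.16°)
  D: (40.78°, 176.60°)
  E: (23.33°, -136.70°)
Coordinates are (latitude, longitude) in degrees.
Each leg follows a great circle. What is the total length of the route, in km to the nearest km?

Leg A→B: central angle 0.7533 rad, distance 4799.2 km.
Leg B→C: central angle 1.2972 rad, distance 8264.5 km.
Leg C→D: central angle 2.5982 rad, distance 16553.1 km.
Leg D→E: central angle 0.7444 rad, distance 4742.3 km.
Total: 4799.2 + 8264.5 + 16553.1 + 4742.3 ≈ 34359 km.

34359 km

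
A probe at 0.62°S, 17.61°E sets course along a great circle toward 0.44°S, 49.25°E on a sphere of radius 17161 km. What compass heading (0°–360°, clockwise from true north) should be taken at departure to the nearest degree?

Δλ = 31.640° = 0.5522 rad.
y = sin Δλ · cos φ₂ = (0.5246)(1.0000) = 0.5246
x = cos φ₁ sin φ₂ − sin φ₁ cos φ₂ cos Δλ = (0.9999)(-0.0077) − (-0.0108)(1.0000)(0.8514) = 0.0015
θ = atan2(y, x) = 89.83°, so the bearing is 90°.

90°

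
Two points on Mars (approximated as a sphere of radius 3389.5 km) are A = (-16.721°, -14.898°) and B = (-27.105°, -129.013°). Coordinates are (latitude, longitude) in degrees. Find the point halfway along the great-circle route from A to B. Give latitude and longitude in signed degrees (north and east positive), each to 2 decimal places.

-36.45°, -68.73°

Central angle δ = 1.7898 rad. Interpolating on the sphere with fraction f = 0.5:
P = [sin((1−f)δ)·A + sin(fδ)·B] / sin δ = 0.7992·A + 0.7992·B in Cartesian coordinates,
giving P = (0.2918, -0.7496, -0.5941), i.e. latitude -36.45°, longitude -68.73°.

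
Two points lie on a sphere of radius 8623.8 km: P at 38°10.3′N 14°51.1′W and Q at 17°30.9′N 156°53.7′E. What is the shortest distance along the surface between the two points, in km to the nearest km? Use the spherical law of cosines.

18630 km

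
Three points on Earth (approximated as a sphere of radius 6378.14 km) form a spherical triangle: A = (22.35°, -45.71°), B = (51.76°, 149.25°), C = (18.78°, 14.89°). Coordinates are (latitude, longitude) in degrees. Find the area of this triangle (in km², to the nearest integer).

50040172 km²

Side lengths (central angles): a = 1.7283, b = 0.9857, c = 1.8280 rad; semiperimeter s = 2.2710.
By l'Huilier's theorem, tan(E/4) = √[tan(s/2) tan((s−a)/2) tan((s−b)/2) tan((s−c)/2)], giving spherical excess E = 1.2301 rad.
Area = E·R² = 1.2301 × (6378.14)² ≈ 50040172 km².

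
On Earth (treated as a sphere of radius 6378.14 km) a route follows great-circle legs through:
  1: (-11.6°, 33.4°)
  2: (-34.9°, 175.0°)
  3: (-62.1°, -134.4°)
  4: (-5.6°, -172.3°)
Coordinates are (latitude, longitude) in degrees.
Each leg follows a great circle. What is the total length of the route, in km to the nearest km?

25098 km

Leg 1→2: central angle 2.1113 rad, distance 13466.2 km.
Leg 2→3: central angle 0.7239 rad, distance 4617.1 km.
Leg 3→4: central angle 1.0999 rad, distance 7015.1 km.
Total: 13466.2 + 4617.1 + 7015.1 ≈ 25098 km.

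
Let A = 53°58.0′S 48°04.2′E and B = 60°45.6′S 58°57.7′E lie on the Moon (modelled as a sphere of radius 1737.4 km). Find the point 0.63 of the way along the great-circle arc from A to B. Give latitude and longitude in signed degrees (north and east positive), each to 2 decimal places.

-58.36°, 54.45°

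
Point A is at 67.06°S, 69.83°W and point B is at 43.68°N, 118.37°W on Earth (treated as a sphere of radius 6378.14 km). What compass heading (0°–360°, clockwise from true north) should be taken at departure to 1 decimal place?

With φ₁ = -1.1704, φ₂ = 0.7624, Δλ = -0.8472 rad, the forward-azimuth formula gives
θ = atan2( sin Δλ cos φ₂ , cos φ₁ sin φ₂ − sin φ₁ cos φ₂ cos Δλ ) = atan2(-0.5420, 0.7101) = -37.35°.
Adding 360° brings this into [0°, 360°): 322.6°.

322.6°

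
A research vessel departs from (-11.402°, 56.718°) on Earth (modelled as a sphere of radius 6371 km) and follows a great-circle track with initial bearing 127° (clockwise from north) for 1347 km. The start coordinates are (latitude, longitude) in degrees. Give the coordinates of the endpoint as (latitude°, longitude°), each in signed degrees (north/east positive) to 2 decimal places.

Angular distance δ = d/R = 1347/6371 = 0.21143 rad; initial bearing θ = 2.2166 rad.
sin φ₂ = sin φ₁ cos δ + cos φ₁ sin δ cos θ = (-0.1977)(0.9777) + (0.9803)(0.2099)(-0.6018) = -0.3171, so φ₂ = -18.49°.
Δλ = atan2(sin θ sin δ cos φ₁, cos δ − sin φ₁ sin φ₂) = atan2(0.1643, 0.9150) = 10.179°.
λ₂ = 56.718° + 10.179° = 66.90°.

-18.49°, 66.90°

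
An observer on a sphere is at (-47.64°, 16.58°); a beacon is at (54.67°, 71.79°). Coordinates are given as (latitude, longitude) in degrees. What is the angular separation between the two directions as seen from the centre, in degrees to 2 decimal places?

With latitudes φ₁ = -47.640°, φ₂ = 54.670° and longitude difference Δλ = 55.210°:
cos c = sin φ₁ sin φ₂ + cos φ₁ cos φ₂ cos Δλ = (-0.7389)(0.8158) + (0.6738)(0.5783)(0.5706) = -0.38052,
so c = arccos(-0.38052) = 1.96116 rad.
So the angular separation is 112.37°.

112.37°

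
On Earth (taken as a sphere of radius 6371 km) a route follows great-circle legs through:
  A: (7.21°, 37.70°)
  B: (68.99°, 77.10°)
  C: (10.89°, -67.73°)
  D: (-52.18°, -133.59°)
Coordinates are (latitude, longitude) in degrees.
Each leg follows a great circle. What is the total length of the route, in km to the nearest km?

27549 km

Leg A→B: central angle 1.1680 rad, distance 7441.1 km.
Leg B→C: central angle 1.6825 rad, distance 10719.0 km.
Leg C→D: central angle 1.4736 rad, distance 9388.5 km.
Total: 7441.1 + 10719.0 + 9388.5 ≈ 27549 km.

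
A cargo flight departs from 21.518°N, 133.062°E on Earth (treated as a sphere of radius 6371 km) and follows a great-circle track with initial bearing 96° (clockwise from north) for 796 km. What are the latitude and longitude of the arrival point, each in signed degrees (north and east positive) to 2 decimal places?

Angular distance δ = d/R = 796/6371 = 0.12494 rad; initial bearing θ = 1.6755 rad.
sin φ₂ = sin φ₁ cos δ + cos φ₁ sin δ cos θ = (0.3668)(0.9922) + (0.9303)(0.1246)(-0.1045) = 0.3518, so φ₂ = 20.60°.
Δλ = atan2(sin θ sin δ cos φ₁, cos δ − sin φ₁ sin φ₂) = atan2(0.1153, 0.8632) = 7.608°.
λ₂ = 133.062° + 7.608° = 140.67°.

20.60°, 140.67°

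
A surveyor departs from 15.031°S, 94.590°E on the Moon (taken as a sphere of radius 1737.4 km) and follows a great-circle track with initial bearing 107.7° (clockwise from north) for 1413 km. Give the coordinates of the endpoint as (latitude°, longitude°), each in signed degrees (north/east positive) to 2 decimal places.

Angular distance δ = d/R = 1413/1737.4 = 0.81328 rad; initial bearing θ = 1.8797 rad.
sin φ₂ = sin φ₁ cos δ + cos φ₁ sin δ cos θ = (-0.2593)(0.6871) + (0.9658)(0.7265)(-0.3040) = -0.3915, so φ₂ = -23.05°.
Δλ = atan2(sin θ sin δ cos φ₁, cos δ − sin φ₁ sin φ₂) = atan2(0.6685, 0.5856) = 48.782°.
λ₂ = 94.590° + 48.782° = 143.37°.

-23.05°, 143.37°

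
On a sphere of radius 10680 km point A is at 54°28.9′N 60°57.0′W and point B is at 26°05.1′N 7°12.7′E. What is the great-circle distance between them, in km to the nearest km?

With latitudes φ₁ = 54.482°, φ₂ = 26.085° and longitude difference Δλ = 68.162°:
cos c = sin φ₁ sin φ₂ + cos φ₁ cos φ₂ cos Δλ = (0.8139)(0.4397) + (0.5810)(0.8981)(0.3720) = 0.55199,
so c = arccos(0.55199) = 0.98605 rad.
Distance = R·c = 10680 × 0.9861 ≈ 10531 km.

10531 km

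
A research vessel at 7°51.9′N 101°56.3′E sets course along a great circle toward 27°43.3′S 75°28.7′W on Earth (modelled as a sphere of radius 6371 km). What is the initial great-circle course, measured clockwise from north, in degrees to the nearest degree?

187°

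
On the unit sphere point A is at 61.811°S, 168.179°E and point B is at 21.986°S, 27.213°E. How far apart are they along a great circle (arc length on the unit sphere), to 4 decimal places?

1.5811

With latitudes φ₁ = -61.811°, φ₂ = -21.986° and longitude difference Δλ = -140.966°:
cos c = sin φ₁ sin φ₂ + cos φ₁ cos φ₂ cos Δλ = (-0.8814)(-0.3744) + (0.4724)(0.9273)(-0.7768) = -0.01027,
so c = arccos(-0.01027) = 1.58107 rad.
On the unit sphere the arc length equals the central angle: 1.5811.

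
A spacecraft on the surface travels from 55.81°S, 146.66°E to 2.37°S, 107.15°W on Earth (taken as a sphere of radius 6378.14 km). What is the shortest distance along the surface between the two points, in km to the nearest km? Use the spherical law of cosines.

10801 km

In radians: φ₁ = -0.9741, φ₂ = -0.0414, Δλ = 106.190° = 1.8534 rad.
cos c = sin φ₁ sin φ₂ + cos φ₁ cos φ₂ cos Δλ = (-0.8272)(-0.0414) + (0.5619)(0.9991)(-0.2788) = -0.12234,
so c = arccos(-0.12234) = 1.69345 rad.
Distance = R·c = 6378.14 × 1.6934 ≈ 10801 km.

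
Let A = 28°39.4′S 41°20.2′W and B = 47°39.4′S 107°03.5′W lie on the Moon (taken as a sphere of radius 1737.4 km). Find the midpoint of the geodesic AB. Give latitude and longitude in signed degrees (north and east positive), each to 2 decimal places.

Central angle δ = 0.9304 rad. Interpolating on the sphere with fraction f = 0.5:
P = [sin((1−f)δ)·A + sin(fδ)·B] / sin δ = 0.5595·A + 0.5595·B in Cartesian coordinates,
giving P = (0.2581, -0.6845, -0.6818), i.e. latitude -42.98°, longitude -69.34°.

-42.98°, -69.34°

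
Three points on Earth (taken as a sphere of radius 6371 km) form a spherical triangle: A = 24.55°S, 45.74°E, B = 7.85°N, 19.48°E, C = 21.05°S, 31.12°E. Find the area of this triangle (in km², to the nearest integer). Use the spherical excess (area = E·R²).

2153735 km²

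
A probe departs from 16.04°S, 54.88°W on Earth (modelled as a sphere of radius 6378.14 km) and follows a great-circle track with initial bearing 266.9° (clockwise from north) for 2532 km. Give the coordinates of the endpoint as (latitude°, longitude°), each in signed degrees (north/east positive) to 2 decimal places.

-15.96°, -78.55°

Angular distance δ = d/R = 2532/6378.14 = 0.39698 rad; initial bearing θ = 4.6583 rad.
sin φ₂ = sin φ₁ cos δ + cos φ₁ sin δ cos θ = (-0.2763)(0.9222) + (0.9611)(0.3866)(-0.0541) = -0.2749, so φ₂ = -15.96°.
Δλ = atan2(sin θ sin δ cos φ₁, cos δ − sin φ₁ sin φ₂) = atan2(-0.3710, 0.8463) = -23.675°.
λ₂ = -54.880° − 23.675° = -78.55°.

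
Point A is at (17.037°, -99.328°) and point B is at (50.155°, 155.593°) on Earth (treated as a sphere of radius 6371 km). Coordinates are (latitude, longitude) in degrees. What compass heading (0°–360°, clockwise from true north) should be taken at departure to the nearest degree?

322°

With φ₁ = 0.2974, φ₂ = 0.8754, Δλ = -1.8340 rad, the forward-azimuth formula gives
θ = atan2( sin Δλ cos φ₂ , cos φ₁ sin φ₂ − sin φ₁ cos φ₂ cos Δλ ) = atan2(-0.6187, 0.7829) = -38.32°.
Adding 360° brings this into [0°, 360°): 322°.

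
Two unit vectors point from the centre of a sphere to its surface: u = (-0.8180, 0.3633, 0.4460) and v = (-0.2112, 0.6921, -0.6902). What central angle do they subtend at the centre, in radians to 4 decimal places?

1.4542 rad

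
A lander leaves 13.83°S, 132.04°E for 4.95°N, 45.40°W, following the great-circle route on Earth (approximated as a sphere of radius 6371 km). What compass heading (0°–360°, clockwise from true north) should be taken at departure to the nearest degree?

Δλ = -177.440° = -3.0969 rad.
y = sin Δλ · cos φ₂ = (-0.0447)(0.9963) = -0.0445
x = cos φ₁ sin φ₂ − sin φ₁ cos φ₂ cos Δλ = (0.9710)(0.0863) − (-0.2390)(0.9963)(-0.9990) = -0.1541
θ = atan2(y, x) = -163.90°; adding 360° gives 196°.

196°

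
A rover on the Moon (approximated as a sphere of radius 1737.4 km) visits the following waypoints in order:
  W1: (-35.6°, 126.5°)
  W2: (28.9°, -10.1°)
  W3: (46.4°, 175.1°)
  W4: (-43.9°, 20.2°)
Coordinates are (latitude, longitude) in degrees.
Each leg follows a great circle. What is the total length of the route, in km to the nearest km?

12425 km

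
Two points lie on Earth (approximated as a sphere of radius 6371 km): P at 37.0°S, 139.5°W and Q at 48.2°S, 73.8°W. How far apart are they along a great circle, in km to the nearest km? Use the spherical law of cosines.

5350 km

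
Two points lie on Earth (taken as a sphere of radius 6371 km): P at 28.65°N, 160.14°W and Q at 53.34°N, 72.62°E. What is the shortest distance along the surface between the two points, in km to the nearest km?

With latitudes φ₁ = 28.650°, φ₂ = 53.340° and longitude difference Δλ = -127.240°:
Haversine: a = sin²(Δφ/2) + cos φ₁ cos φ₂ sin²(Δλ/2) = 0.0457 + (0.8776)(0.5971)(0.8026) = 0.46623.
Central angle c = 2·arcsin(√a) = 1.50321 rad.
Distance = R·c = 6371 × 1.5032 ≈ 9577 km.

9577 km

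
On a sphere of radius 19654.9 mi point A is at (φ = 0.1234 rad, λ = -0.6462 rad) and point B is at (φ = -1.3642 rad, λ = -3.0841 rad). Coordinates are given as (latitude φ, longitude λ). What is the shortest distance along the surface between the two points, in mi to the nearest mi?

36363 mi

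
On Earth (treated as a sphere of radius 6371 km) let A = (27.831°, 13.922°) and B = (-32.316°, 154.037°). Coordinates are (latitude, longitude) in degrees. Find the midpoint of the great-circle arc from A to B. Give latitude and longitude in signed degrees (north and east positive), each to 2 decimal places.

-6.54°, 80.40°

Central angle δ = 2.5376 rad. Interpolating on the sphere with fraction f = 0.5:
P = [sin((1−f)δ)·A + sin(fδ)·B] / sin δ = 1.6810·A + 1.6810·B in Cartesian coordinates,
giving P = (0.1656, 0.9796, -0.1138), i.e. latitude -6.54°, longitude 80.40°.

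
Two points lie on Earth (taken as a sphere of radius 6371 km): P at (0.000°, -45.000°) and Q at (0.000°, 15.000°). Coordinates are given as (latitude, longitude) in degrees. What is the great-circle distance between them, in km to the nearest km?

6672 km

In radians: φ₁ = 0.0000, φ₂ = 0.0000, Δλ = 60.000° = 1.0472 rad.
cos c = sin φ₁ sin φ₂ + cos φ₁ cos φ₂ cos Δλ = (0.0000)(0.0000) + (1.0000)(1.0000)(0.5000) = 0.50000,
so c = arccos(0.50000) = 1.04720 rad.
Distance = R·c = 6371 × 1.0472 ≈ 6672 km.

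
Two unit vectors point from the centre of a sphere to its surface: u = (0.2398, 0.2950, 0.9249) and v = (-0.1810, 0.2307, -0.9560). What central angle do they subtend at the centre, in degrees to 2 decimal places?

149.27°

u·v = -0.8596; |u| = 1.0000, |v| = 1.0000.
cos θ = (u·v)/(|u||v|) = -0.8596, so θ = 149.27°.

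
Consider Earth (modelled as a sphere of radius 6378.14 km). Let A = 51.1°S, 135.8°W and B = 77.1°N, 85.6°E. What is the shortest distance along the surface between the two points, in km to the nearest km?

In radians: φ₁ = -0.8919, φ₂ = 1.3456, Δλ = -138.600° = -2.4190 rad.
cos c = sin φ₁ sin φ₂ + cos φ₁ cos φ₂ cos Δλ = (-0.7782)(0.9748) + (0.6280)(0.2233)(-0.7501) = -0.86376,
so c = arccos(-0.86376) = 2.61348 rad.
Distance = R·c = 6378.14 × 2.6135 ≈ 16669 km.

16669 km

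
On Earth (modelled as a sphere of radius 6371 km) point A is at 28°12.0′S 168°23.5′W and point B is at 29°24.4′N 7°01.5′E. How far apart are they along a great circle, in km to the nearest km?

Let φ₁ = -0.4922 rad, φ₂ = 0.5132 rad, and Δλ = 3.0616 rad.
cos c = sin φ₁ sin φ₂ + cos φ₁ cos φ₂ cos Δλ = (-0.4726)(0.4910) + (0.8813)(0.8712)(-0.9968) = -0.99732,
so c = arccos(-0.99732) = 3.06841 rad.
Distance = R·c = 6371 × 3.0684 ≈ 19549 km.

19549 km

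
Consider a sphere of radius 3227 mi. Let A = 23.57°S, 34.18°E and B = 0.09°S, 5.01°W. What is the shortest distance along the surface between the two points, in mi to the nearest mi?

2517 mi

With latitudes φ₁ = -23.570°, φ₂ = -0.090° and longitude difference Δλ = -39.190°:
cos c = sin φ₁ sin φ₂ + cos φ₁ cos φ₂ cos Δλ = (-0.3999)(-0.0016) + (0.9166)(1.0000)(0.7751) = 0.71102,
so c = arccos(0.71102) = 0.77985 rad.
Distance = R·c = 3227 × 0.7798 ≈ 2517 mi.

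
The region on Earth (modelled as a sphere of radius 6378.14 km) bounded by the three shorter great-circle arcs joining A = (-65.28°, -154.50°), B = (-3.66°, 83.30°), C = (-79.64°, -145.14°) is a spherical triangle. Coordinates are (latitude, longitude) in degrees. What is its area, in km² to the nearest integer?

Side lengths (central angles): a = 1.6271, b = 0.2546, c = 1.7359 rad; semiperimeter s = 1.8088.
By l'Huilier's theorem, tan(E/4) = √[tan(s/2) tan((s−a)/2) tan((s−b)/2) tan((s−c)/2)], giving spherical excess E = 0.2575 rad.
Area = E·R² = 0.2575 × (6378.14)² ≈ 10475075 km².

10475075 km²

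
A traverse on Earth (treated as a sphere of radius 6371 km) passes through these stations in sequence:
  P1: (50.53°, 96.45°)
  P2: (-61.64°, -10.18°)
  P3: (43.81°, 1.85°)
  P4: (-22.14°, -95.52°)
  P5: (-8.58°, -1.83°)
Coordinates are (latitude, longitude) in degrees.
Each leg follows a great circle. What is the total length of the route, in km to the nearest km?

49627 km

Leg P1→P2: central angle 2.4430 rad, distance 15564.1 km.
Leg P2→P3: central angle 1.8483 rad, distance 11775.3 km.
Leg P3→P4: central angle 1.9248 rad, distance 12262.8 km.
Leg P4→P5: central angle 1.5735 rad, distance 10024.9 km.
Total: 15564.1 + 11775.3 + 12262.8 + 10024.9 ≈ 49627 km.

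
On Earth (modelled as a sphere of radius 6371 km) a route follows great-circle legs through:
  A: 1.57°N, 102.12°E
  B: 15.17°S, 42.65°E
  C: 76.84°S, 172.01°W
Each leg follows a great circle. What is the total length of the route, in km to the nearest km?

16332 km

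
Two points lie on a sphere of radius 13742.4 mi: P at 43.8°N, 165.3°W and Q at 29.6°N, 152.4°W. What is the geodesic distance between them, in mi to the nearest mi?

Let φ₁ = 0.7645 rad, φ₂ = 0.5166 rad, and Δλ = 0.2251 rad.
cos c = sin φ₁ sin φ₂ + cos φ₁ cos φ₂ cos Δλ = (0.6921)(0.4939) + (0.7218)(0.8695)(0.9748) = 0.95361,
so c = arccos(0.95361) = 0.30580 rad.
Distance = R·c = 13742.4 × 0.3058 ≈ 4202 mi.

4202 mi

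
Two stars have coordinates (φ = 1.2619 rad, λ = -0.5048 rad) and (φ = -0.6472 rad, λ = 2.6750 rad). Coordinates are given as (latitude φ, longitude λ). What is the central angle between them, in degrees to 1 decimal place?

Let φ₁ = 1.2619 rad, φ₂ = -0.6472 rad, and Δλ = -3.1034 rad.
Haversine: a = sin²(Δφ/2) + cos φ₁ cos φ₂ sin²(Δλ/2) = 0.6659 + (0.3040)(0.7978)(0.9996) = 0.90838.
Central angle c = 2·arcsin(√a) = 2.52659 rad.
So the angular separation is 144.8°.

144.8°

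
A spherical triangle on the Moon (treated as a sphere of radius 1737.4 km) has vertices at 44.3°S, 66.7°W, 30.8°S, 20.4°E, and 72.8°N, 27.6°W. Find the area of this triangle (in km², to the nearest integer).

5714854 km²

Side lengths (central angles): a = 1.8957, b = 2.0978, c = 1.1716 rad; semiperimeter s = 2.5825.
By l'Huilier's theorem, tan(E/4) = √[tan(s/2) tan((s−a)/2) tan((s−b)/2) tan((s−c)/2)], giving spherical excess E = 1.8932 rad.
Area = E·R² = 1.8932 × (1737.4)² ≈ 5714854 km².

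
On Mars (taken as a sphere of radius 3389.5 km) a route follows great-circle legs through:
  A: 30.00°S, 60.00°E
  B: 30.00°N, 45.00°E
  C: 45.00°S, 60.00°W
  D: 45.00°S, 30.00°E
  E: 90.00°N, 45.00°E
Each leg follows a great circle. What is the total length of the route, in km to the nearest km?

Leg A→B: central angle 1.0765 rad, distance 3648.7 km.
Leg B→C: central angle 2.1084 rad, distance 7146.3 km.
Leg C→D: central angle 1.0472 rad, distance 3549.5 km.
Leg D→E: central angle 2.3562 rad, distance 7986.3 km.
Total: 3648.7 + 7146.3 + 3549.5 + 7986.3 ≈ 22331 km.

22331 km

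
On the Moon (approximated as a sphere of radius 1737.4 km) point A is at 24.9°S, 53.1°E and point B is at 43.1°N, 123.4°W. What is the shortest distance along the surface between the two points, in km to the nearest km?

4899 km

Let φ₁ = -0.4346 rad, φ₂ = 0.7522 rad, and Δλ = -3.0805 rad.
cos c = sin φ₁ sin φ₂ + cos φ₁ cos φ₂ cos Δλ = (-0.4210)(0.6833) + (0.9070)(0.7302)(-0.9981) = -0.94874,
so c = arccos(-0.94874) = 2.82001 rad.
Distance = R·c = 1737.4 × 2.8200 ≈ 4899 km.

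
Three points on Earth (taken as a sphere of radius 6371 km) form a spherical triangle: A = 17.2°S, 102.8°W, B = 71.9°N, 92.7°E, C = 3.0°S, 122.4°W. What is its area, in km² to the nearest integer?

Side lengths (central angles): a = 1.8792, b = 0.4173, c = 2.1737 rad; semiperimeter s = 2.2352.
By l'Huilier's theorem, tan(E/4) = √[tan(s/2) tan((s−a)/2) tan((s−b)/2) tan((s−c)/2)], giving spherical excess E = 0.4804 rad.
Area = E·R² = 0.4804 × (6371)² ≈ 19497993 km².

19497993 km²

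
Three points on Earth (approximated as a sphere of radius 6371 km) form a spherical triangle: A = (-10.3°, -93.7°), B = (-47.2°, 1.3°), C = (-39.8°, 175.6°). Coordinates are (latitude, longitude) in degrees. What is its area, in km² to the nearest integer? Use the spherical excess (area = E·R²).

58467779 km²

Side lengths (central angles): a = 1.6206, b = 1.4654, c = 1.4978 rad; semiperimeter s = 2.2919.
By l'Huilier's theorem, tan(E/4) = √[tan(s/2) tan((s−a)/2) tan((s−b)/2) tan((s−c)/2)], giving spherical excess E = 1.4405 rad.
Area = E·R² = 1.4405 × (6371)² ≈ 58467779 km².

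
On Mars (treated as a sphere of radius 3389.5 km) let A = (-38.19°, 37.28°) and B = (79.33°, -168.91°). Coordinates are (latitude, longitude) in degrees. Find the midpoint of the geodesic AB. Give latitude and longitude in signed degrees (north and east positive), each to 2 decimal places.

The central angle between A and B is δ = 2.4011 rad.
With f = 0.5, the slerp weights are sin((1−f)δ)/sin δ = 1.3819 and sin(fδ)/sin δ = 1.3819.
Weighted sum of the unit vectors: (1.3819)·(0.6254,0.4761,-0.6183) + (1.3819)·(-0.1817,-0.0356,0.9827) = (0.6131, 0.6087, 0.5036).
Converting back: φ = atan2(z, √(x²+y²)) = 30.24°, λ = atan2(y, x) = 44.79°.

30.24°, 44.79°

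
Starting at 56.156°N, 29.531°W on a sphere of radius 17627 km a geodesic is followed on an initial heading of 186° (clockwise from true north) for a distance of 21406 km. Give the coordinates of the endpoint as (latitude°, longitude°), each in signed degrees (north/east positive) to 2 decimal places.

-13.25°, -35.31°

Angular distance δ = d/R = 21406/17627 = 1.21439 rad; initial bearing θ = 3.2463 rad.
sin φ₂ = sin φ₁ cos δ + cos φ₁ sin δ cos θ = (0.8306)(0.3489) + (0.5569)(0.9372)(-0.9945) = -0.2293, so φ₂ = -13.25°.
Δλ = atan2(sin θ sin δ cos φ₁, cos δ − sin φ₁ sin φ₂) = atan2(-0.0546, 0.5393) = -5.776°.
λ₂ = -29.531° − 5.776° = -35.31°.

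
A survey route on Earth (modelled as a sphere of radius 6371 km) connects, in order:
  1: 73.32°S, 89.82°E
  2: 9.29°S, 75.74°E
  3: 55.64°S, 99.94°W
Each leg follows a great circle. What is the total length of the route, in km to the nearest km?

Leg 1→2: central angle 1.1270 rad, distance 7180.0 km.
Leg 2→3: central angle 2.0066 rad, distance 12784.1 km.
Total: 7180.0 + 12784.1 ≈ 19964 km.

19964 km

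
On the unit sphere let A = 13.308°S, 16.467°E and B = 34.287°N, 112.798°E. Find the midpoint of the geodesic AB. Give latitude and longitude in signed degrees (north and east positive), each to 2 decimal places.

The central angle between A and B is δ = 1.7909 rad.
With f = 0.5, the slerp weights are sin((1−f)δ)/sin δ = 0.7998 and sin(fδ)/sin δ = 0.7998.
Weighted sum of the unit vectors: (0.7998)·(0.9332,0.2759,-0.2302) + (0.7998)·(-0.3201,0.7617,0.5633) = (0.4903, 0.8298, 0.2665).
Converting back: φ = atan2(z, √(x²+y²)) = 15.45°, λ = atan2(y, x) = 59.42°.

15.45°, 59.42°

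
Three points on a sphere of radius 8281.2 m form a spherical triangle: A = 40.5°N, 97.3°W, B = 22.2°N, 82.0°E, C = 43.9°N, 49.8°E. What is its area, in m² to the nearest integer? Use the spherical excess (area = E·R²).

Side lengths (central angles): a = 0.5979, b = 1.5805, c = 2.0472 rad; semiperimeter s = 2.1128.
By l'Huilier's theorem, tan(E/4) = √[tan(s/2) tan((s−a)/2) tan((s−b)/2) tan((s−c)/2)], giving spherical excess E = 0.4869 rad.
Area = E·R² = 0.4869 × (8281.2)² ≈ 33392327 m².

33392327 m²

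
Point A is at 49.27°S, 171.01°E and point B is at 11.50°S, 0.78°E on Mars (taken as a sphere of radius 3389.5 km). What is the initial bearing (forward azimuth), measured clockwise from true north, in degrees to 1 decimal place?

With φ₁ = -0.8599, φ₂ = -0.2007, Δλ = -2.9711 rad, the forward-azimuth formula gives
θ = atan2( sin Δλ cos φ₂ , cos φ₁ sin φ₂ − sin φ₁ cos φ₂ cos Δλ ) = atan2(-0.1663, -0.8619) = -169.08°.
Adding 360° brings this into [0°, 360°): 190.9°.

190.9°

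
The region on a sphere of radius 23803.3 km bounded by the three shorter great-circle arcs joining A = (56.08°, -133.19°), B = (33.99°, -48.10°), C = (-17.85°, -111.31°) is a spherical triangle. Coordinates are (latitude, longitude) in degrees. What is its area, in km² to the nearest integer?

464264647 km²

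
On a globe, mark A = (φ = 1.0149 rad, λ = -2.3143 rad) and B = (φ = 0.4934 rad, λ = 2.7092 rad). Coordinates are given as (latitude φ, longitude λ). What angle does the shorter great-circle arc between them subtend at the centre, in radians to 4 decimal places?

0.9949 rad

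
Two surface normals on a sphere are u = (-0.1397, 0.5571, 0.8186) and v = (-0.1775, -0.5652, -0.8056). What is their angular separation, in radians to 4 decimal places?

u·v = -0.9495; |u| = 1.0000, |v| = 1.0000.
cos θ = (u·v)/(|u||v|) = -0.9496, so θ = 2.8227 rad.

2.8227 rad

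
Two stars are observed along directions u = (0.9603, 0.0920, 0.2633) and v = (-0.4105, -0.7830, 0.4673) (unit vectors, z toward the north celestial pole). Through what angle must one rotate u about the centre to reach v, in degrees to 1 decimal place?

110.1°

u·v = -0.3432; |u| = 1.0000, |v| = 1.0000.
cos θ = (u·v)/(|u||v|) = -0.3432, so θ = 110.1°.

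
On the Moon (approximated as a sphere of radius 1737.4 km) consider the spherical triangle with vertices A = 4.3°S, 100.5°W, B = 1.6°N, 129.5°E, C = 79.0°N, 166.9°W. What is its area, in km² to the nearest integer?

Side lengths (central angles): a = 1.4583, b = 1.5682, c = 2.2690 rad; semiperimeter s = 2.6478.
By l'Huilier's theorem, tan(E/4) = √[tan(s/2) tan((s−a)/2) tan((s−b)/2) tan((s−c)/2)], giving spherical excess E = 2.0272 rad.
Area = E·R² = 2.0272 × (1737.4)² ≈ 6119189 km².

6119189 km²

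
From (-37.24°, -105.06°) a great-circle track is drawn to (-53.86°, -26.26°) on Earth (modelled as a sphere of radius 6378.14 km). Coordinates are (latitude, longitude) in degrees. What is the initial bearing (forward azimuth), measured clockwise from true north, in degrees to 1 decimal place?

134.8°

Δλ = 78.800° = 1.3753 rad.
y = sin Δλ · cos φ₂ = (0.9810)(0.5898) = 0.5785
x = cos φ₁ sin φ₂ − sin φ₁ cos φ₂ cos Δλ = (0.7961)(-0.8076) − (-0.6052)(0.5898)(0.1942) = -0.5736
θ = atan2(y, x) = 134.75°, so the bearing is 134.8°.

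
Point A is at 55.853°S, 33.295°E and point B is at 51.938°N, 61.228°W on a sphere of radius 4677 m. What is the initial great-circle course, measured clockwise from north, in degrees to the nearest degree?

303°

With φ₁ = -0.9748, φ₂ = 0.9065, Δλ = -1.6497 rad, the forward-azimuth formula gives
θ = atan2( sin Δλ cos φ₂ , cos φ₁ sin φ₂ − sin φ₁ cos φ₂ cos Δλ ) = atan2(-0.6146, 0.4017) = -56.83°.
Adding 360° brings this into [0°, 360°): 303°.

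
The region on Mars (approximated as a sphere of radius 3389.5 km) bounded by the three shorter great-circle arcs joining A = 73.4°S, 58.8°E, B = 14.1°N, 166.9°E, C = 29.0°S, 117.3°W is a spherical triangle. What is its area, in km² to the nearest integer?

17149178 km²

Side lengths (central angles): a = 1.4807, b = 1.3538, c = 1.8960 rad; semiperimeter s = 2.3653.
By l'Huilier's theorem, tan(E/4) = √[tan(s/2) tan((s−a)/2) tan((s−b)/2) tan((s−c)/2)], giving spherical excess E = 1.4927 rad.
Area = E·R² = 1.4927 × (3389.5)² ≈ 17149178 km².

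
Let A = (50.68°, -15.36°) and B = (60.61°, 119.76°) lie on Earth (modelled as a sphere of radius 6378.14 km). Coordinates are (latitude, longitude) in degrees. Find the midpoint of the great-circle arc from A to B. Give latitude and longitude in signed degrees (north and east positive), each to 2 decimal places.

74.73°, 35.10°

The central angle between A and B is δ = 1.0999 rad.
With f = 0.5, the slerp weights are sin((1−f)δ)/sin δ = 0.5865 and sin(fδ)/sin δ = 0.5865.
Weighted sum of the unit vectors: (0.5865)·(0.6110,-0.1678,0.7736) + (0.5865)·(-0.2436,0.4260,0.8713) = (0.2155, 0.1514, 0.9647).
Converting back: φ = atan2(z, √(x²+y²)) = 74.73°, λ = atan2(y, x) = 35.10°.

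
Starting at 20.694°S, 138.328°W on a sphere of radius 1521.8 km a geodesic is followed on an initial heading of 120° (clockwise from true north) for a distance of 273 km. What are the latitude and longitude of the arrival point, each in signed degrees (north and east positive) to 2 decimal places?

-25.54°, -128.47°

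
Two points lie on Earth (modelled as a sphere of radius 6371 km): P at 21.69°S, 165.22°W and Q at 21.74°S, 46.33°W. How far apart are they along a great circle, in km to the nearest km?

With latitudes φ₁ = -21.690°, φ₂ = -21.740° and longitude difference Δλ = 118.890°:
cos c = sin φ₁ sin φ₂ + cos φ₁ cos φ₂ cos Δλ = (-0.3696)(-0.3704) + (0.9292)(0.9289)(-0.4831) = -0.28010,
so c = arccos(-0.28010) = 1.85469 rad.
Distance = R·c = 6371 × 1.8547 ≈ 11816 km.

11816 km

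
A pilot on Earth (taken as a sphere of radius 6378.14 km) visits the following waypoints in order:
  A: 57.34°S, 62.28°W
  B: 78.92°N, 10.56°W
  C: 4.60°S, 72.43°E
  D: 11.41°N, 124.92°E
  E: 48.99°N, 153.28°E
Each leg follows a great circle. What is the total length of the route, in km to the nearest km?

36931 km

Leg A→B: central angle 2.4371 rad, distance 15544.2 km.
Leg B→C: central angle 1.6262 rad, distance 10371.8 km.
Leg C→D: central angle 0.9532 rad, distance 6079.6 km.
Leg D→E: central angle 0.7737 rad, distance 4935.0 km.
Total: 15544.2 + 10371.8 + 6079.6 + 4935.0 ≈ 36931 km.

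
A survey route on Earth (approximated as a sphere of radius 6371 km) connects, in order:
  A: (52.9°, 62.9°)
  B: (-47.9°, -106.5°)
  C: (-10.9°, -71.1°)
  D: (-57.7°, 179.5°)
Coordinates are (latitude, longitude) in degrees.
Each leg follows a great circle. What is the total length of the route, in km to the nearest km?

34452 km

Leg A→B: central angle 2.9951 rad, distance 19082.0 km.
Leg B→C: central angle 0.8272 rad, distance 5270.2 km.
Leg C→D: central angle 1.5853 rad, distance 10099.6 km.
Total: 19082.0 + 5270.2 + 10099.6 ≈ 34452 km.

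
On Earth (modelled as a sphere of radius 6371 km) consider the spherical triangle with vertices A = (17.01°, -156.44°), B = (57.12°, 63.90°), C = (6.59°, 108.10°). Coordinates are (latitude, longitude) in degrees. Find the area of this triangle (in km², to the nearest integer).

48381166 km²

Side lengths (central angles): a = 1.0667, b = 1.6276, c = 1.7214 rad; semiperimeter s = 2.2079.
By l'Huilier's theorem, tan(E/4) = √[tan(s/2) tan((s−a)/2) tan((s−b)/2) tan((s−c)/2)], giving spherical excess E = 1.1920 rad.
Area = E·R² = 1.1920 × (6371)² ≈ 48381166 km².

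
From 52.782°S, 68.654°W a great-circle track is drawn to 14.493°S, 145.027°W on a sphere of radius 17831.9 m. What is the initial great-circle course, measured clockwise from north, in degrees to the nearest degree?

272°

With φ₁ = -0.9212, φ₂ = -0.2530, Δλ = -1.3330 rad, the forward-azimuth formula gives
θ = atan2( sin Δλ cos φ₂ , cos φ₁ sin φ₂ − sin φ₁ cos φ₂ cos Δλ ) = atan2(-0.9409, 0.0303) = -88.16°.
Adding 360° brings this into [0°, 360°): 272°.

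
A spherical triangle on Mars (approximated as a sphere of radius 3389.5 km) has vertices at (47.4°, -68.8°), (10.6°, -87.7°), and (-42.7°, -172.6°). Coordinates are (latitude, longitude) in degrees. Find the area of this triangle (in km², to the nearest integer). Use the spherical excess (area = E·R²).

Side lengths (central angles): a = 1.6314, b = 2.2368, c = 0.7000 rad; semiperimeter s = 2.2841.
By l'Huilier's theorem, tan(E/4) = √[tan(s/2) tan((s−a)/2) tan((s−b)/2) tan((s−c)/2)], giving spherical excess E = 0.5296 rad.
Area = E·R² = 0.5296 × (3389.5)² ≈ 6084401 km².

6084401 km²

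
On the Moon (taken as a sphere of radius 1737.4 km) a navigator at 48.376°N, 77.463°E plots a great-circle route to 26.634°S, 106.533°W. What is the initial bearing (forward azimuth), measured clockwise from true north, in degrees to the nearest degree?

With φ₁ = 0.8443, φ₂ = -0.4649, Δλ = 3.0718 rad, the forward-azimuth formula gives
θ = atan2( sin Δλ cos φ₂ , cos φ₁ sin φ₂ − sin φ₁ cos φ₂ cos Δλ ) = atan2(0.0623, 0.3688) = 9.59°.
So the initial bearing is 10°.

10°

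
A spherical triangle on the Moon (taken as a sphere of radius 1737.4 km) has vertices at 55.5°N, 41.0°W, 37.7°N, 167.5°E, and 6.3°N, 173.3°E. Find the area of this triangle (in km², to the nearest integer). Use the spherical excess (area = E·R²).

Side lengths (central angles): a = 0.5557, b = 1.9548, c = 1.4604 rad; semiperimeter s = 1.9855.
By l'Huilier's theorem, tan(E/4) = √[tan(s/2) tan((s−a)/2) tan((s−b)/2) tan((s−c)/2)], giving spherical excess E = 0.2957 rad.
Area = E·R² = 0.2957 × (1737.4)² ≈ 892503 km².

892503 km²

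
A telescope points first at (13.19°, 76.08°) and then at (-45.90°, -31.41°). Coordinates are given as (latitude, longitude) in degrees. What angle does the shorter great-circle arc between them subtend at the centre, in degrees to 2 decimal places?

With latitudes φ₁ = 13.190°, φ₂ = -45.900° and longitude difference Δλ = -107.490°:
Haversine: a = sin²(Δφ/2) + cos φ₁ cos φ₂ sin²(Δλ/2) = 0.2432 + (0.9736)(0.6959)(0.6503) = 0.68375.
Central angle c = 2·arcsin(√a) = 1.94711 rad.
So the angular separation is 111.56°.

111.56°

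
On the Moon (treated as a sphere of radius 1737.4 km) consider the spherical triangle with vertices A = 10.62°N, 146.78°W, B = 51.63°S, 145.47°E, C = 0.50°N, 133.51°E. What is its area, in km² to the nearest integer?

2411200 km²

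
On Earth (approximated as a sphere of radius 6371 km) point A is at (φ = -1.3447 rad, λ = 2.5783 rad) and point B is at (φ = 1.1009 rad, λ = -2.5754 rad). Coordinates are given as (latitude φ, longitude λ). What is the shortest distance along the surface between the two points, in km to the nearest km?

In radians: φ₁ = -1.3447, φ₂ = 1.1009, Δλ = 64.715° = 1.1295 rad.
cos c = sin φ₁ sin φ₂ + cos φ₁ cos φ₂ cos Δλ = (-0.9745)(0.8916) + (0.2242)(0.4528)(0.4271) = -0.82557,
so c = arccos(-0.82557) = 2.54200 rad.
Distance = R·c = 6371 × 2.5420 ≈ 16195 km.

16195 km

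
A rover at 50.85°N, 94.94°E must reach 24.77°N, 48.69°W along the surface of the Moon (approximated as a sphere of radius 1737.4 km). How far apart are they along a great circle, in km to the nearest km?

In radians: φ₁ = 0.8875, φ₂ = 0.4323, Δλ = -143.630° = -2.5068 rad.
cos c = sin φ₁ sin φ₂ + cos φ₁ cos φ₂ cos Δλ = (0.7755)(0.4190) + (0.6314)(0.9080)(-0.8052) = -0.13668,
so c = arccos(-0.13668) = 1.70791 rad.
Distance = R·c = 1737.4 × 1.7079 ≈ 2967 km.

2967 km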